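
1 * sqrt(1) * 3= 3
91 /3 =30.33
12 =12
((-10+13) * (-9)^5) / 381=-59049 / 127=-464.95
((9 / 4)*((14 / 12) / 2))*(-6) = -63 / 8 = -7.88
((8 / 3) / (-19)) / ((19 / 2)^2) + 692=14239252 / 20577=692.00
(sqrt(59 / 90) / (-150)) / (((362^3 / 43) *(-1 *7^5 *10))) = 0.00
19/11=1.73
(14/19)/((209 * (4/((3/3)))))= 7/7942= 0.00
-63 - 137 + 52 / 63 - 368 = -35732 / 63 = -567.17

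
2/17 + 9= 155/17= 9.12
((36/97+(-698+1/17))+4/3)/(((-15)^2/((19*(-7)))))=458089639/1113075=411.55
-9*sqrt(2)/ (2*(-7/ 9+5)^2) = -729*sqrt(2)/ 2888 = -0.36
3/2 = 1.50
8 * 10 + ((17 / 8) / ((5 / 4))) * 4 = 434 / 5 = 86.80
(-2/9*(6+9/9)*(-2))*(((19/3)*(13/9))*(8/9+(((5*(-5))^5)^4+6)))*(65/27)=36796882341150194406509399441933980/59049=623158433523856363469481300000.00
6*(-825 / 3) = -1650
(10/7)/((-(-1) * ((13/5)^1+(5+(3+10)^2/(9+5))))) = 100/1377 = 0.07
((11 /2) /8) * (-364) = -1001 /4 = -250.25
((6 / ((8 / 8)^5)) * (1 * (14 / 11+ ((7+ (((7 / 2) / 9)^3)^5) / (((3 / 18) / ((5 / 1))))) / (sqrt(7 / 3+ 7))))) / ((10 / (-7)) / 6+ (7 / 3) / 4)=7056 / 319+ 236132445314518594835 * sqrt(21) / 905798971656695808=1216.75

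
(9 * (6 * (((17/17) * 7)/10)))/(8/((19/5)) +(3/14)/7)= 351918/19885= 17.70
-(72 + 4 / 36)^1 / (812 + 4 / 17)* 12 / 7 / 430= -11033 / 31171560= -0.00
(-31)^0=1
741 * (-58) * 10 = -429780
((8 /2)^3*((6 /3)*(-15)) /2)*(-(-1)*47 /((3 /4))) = -60160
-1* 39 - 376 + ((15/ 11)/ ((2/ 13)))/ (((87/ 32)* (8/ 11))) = -11905/ 29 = -410.52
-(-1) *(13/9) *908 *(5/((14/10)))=295100/63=4684.13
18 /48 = 3 /8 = 0.38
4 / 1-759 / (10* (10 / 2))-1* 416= -21359 / 50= -427.18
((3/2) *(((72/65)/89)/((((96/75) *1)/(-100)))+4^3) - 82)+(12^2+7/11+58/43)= 173510947/1094522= 158.53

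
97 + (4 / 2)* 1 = 99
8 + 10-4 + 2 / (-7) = 96 / 7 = 13.71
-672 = -672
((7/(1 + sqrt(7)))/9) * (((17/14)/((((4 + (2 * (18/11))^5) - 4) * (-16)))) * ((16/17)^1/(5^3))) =-0.00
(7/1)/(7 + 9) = 7/16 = 0.44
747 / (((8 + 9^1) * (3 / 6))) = 87.88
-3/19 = -0.16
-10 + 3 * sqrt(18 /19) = -10 + 9 * sqrt(38) /19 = -7.08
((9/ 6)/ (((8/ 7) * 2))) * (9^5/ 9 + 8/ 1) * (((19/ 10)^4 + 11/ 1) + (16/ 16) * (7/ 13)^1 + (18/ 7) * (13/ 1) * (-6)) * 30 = -9468866006469/ 416000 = -22761697.13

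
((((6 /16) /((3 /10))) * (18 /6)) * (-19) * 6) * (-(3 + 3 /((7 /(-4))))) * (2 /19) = 405 /7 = 57.86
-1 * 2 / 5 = -2 / 5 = -0.40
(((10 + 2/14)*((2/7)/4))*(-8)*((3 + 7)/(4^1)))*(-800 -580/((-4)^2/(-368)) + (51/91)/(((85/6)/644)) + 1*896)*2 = -248498864/637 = -390108.11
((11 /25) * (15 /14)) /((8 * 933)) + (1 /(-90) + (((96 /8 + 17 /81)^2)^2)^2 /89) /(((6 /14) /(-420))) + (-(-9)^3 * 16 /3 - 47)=-156222835788150437093328978556541 /28722257652048859941840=-5439086219.50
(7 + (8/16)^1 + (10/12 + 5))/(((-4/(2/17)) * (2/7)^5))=-205.97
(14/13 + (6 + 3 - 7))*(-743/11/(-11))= 29720/1573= 18.89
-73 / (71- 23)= -73 / 48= -1.52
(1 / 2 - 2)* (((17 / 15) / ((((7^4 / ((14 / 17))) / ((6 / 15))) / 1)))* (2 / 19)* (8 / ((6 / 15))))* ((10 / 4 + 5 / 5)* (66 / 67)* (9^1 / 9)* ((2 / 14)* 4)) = -2112 / 2183195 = -0.00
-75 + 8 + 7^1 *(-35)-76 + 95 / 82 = -31721 / 82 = -386.84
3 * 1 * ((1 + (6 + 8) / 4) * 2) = 27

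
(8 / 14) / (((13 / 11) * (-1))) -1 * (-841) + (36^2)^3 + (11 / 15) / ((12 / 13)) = 35655708444353 / 16380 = 2176783177.31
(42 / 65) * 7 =294 / 65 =4.52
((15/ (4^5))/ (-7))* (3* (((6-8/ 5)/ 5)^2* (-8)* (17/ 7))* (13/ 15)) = 80223/ 980000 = 0.08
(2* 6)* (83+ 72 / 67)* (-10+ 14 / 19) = -11896896 / 1273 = -9345.56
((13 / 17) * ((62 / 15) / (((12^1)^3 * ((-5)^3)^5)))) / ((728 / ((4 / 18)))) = -31 / 1694355468750000000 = -0.00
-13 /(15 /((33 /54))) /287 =-143 /77490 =-0.00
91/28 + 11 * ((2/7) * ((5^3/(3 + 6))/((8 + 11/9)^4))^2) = 204959323856027731/63064182499893148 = 3.25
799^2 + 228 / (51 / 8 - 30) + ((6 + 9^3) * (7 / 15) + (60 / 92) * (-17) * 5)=925445747 / 1449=638678.91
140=140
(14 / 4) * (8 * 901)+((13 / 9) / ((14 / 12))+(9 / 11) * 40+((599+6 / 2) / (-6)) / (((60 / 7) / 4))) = 87370471 / 3465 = 25215.14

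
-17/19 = -0.89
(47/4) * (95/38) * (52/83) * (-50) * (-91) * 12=83401500/83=1004837.35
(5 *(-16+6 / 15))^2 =6084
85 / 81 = 1.05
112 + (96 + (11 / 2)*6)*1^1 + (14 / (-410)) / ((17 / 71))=839388 / 3485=240.86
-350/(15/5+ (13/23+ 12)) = -4025/179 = -22.49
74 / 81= 0.91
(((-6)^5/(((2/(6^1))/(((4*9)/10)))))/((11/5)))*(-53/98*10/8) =13909320/539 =25805.79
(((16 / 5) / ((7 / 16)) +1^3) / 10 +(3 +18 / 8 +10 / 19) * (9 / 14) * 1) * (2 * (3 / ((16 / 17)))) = 6165441 / 212800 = 28.97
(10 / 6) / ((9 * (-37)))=-5 / 999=-0.01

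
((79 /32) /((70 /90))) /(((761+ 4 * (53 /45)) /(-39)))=-1247805 /7718368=-0.16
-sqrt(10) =-3.16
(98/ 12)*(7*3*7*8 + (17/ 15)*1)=865193/ 90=9613.26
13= 13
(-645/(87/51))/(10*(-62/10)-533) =129/203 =0.64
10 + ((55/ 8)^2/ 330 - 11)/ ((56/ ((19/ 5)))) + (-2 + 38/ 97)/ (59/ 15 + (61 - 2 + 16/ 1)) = 3566742121/ 385889280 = 9.24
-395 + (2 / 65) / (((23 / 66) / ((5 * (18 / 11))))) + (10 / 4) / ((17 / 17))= -391.78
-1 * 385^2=-148225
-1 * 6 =-6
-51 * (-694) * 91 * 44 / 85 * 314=523521398.40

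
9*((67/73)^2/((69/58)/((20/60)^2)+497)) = 2343258/156923063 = 0.01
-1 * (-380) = 380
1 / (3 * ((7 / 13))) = 13 / 21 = 0.62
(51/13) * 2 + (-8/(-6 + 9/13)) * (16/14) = 60082/6279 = 9.57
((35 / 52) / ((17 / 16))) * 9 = 1260 / 221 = 5.70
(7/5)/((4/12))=4.20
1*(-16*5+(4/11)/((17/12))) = -14912/187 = -79.74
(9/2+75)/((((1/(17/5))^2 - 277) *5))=-15317/266760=-0.06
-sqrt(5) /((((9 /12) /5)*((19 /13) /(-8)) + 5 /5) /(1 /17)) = -2080*sqrt(5) /34391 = -0.14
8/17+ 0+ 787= 13387/17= 787.47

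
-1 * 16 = -16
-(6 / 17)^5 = -7776 / 1419857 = -0.01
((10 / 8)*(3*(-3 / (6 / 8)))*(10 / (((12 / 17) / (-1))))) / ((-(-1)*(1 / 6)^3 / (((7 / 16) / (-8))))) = -80325 / 32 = -2510.16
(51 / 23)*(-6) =-13.30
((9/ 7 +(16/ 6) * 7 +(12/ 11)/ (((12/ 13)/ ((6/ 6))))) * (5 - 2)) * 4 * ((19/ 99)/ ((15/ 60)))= 194.69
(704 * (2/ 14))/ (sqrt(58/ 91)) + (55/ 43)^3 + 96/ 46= 7642961/ 1828661 + 352 * sqrt(5278)/ 203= 130.15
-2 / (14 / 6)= -6 / 7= -0.86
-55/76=-0.72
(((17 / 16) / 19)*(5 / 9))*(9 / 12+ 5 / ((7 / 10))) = 18785 / 76608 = 0.25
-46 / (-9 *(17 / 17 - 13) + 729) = -0.05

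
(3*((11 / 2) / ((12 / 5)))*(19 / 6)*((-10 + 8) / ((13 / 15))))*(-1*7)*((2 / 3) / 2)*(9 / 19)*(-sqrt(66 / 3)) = -5775*sqrt(22) / 104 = -260.45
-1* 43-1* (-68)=25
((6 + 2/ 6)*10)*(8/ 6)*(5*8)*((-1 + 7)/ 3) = 60800/ 9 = 6755.56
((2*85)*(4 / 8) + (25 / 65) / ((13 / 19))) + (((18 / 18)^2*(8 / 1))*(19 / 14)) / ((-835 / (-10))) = 16929428 / 197561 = 85.69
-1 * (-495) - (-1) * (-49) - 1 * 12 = 434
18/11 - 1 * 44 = -42.36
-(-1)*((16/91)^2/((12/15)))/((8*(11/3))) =0.00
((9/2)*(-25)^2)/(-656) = -5625/1312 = -4.29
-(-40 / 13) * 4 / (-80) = -2 / 13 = -0.15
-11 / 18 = -0.61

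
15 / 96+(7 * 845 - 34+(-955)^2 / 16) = 2012247 / 32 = 62882.72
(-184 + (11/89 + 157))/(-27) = 2392/2403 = 1.00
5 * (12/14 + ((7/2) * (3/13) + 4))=5155/182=28.32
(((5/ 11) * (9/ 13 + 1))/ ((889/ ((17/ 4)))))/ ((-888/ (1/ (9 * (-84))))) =85/ 15517075392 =0.00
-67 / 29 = -2.31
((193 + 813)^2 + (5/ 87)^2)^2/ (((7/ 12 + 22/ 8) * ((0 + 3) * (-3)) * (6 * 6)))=-58677139807982059081/ 61872941880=-948348955.54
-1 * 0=0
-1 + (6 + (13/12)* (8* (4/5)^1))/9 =59/135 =0.44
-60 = -60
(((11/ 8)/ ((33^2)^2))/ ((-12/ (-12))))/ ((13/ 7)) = 7/ 11212344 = 0.00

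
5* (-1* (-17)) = 85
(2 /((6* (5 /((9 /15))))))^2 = 1 /625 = 0.00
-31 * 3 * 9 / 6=-279 / 2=-139.50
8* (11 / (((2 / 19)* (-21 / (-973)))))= 116204 / 3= 38734.67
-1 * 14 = -14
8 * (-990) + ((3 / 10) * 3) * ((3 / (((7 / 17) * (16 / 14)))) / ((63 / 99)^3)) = -216713871 / 27440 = -7897.74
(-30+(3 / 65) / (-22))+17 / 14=-144083 / 5005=-28.79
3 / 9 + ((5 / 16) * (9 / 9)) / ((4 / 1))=79 / 192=0.41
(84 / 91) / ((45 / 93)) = 124 / 65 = 1.91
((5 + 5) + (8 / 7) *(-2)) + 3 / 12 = 223 / 28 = 7.96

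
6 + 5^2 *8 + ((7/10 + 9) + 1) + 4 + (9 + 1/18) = 10339/45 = 229.76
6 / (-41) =-6 / 41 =-0.15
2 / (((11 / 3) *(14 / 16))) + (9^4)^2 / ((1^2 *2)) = 3314597613 / 154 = 21523361.12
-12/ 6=-2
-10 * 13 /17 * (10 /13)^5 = -1000000 /485537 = -2.06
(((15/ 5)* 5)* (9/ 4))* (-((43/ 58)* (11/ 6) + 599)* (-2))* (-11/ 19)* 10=-517089375/ 2204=-234614.05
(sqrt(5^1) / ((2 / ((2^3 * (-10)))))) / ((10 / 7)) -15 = -28 * sqrt(5) -15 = -77.61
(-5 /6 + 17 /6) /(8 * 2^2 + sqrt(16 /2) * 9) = 8 /47 - 9 * sqrt(2) /94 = 0.03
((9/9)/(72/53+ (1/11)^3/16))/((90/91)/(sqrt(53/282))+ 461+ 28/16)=1222581211563712/768573184173465315 - 3286739456*sqrt(14946)/51238212278231021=0.00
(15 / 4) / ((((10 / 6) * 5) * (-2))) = -9 / 40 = -0.22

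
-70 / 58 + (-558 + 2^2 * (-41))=-20973 / 29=-723.21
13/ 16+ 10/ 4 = 3.31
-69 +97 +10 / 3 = 94 / 3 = 31.33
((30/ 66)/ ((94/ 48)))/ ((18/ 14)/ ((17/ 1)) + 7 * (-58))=-2856/ 4994737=-0.00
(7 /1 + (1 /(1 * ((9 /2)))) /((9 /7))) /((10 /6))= 4.30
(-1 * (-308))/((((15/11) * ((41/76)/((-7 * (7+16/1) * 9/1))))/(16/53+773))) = -1019433872688/2173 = -469136618.82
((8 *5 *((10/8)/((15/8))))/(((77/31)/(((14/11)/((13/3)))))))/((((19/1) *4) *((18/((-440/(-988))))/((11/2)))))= 3100/549081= 0.01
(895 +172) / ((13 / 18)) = 19206 / 13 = 1477.38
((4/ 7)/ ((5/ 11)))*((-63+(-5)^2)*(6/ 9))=-31.85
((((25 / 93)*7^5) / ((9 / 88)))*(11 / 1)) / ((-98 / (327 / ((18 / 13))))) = -2940487550 / 2511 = -1171042.43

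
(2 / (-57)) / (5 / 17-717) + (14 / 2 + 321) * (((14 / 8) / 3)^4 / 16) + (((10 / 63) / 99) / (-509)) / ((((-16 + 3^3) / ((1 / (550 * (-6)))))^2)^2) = 151447990866300424009541837377 / 63801886790778341907240000000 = 2.37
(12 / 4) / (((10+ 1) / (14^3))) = 8232 / 11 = 748.36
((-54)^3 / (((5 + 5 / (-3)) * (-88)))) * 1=59049 / 110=536.81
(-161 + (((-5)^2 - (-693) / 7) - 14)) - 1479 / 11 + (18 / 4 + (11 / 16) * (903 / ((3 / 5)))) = 150257 / 176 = 853.73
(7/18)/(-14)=-1/36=-0.03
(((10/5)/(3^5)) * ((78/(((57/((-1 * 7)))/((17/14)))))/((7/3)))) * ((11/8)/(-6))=2431/258552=0.01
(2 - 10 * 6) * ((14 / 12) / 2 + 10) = -3683 / 6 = -613.83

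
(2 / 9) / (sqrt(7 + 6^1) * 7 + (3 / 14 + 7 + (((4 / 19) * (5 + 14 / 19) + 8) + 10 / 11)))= -35710138772 / 3121276792449 + 43269699704 * sqrt(13) / 9363830377347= 0.01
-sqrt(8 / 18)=-2 / 3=-0.67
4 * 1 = 4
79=79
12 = 12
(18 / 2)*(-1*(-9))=81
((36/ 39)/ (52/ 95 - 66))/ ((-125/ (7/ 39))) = 266/ 13135525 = 0.00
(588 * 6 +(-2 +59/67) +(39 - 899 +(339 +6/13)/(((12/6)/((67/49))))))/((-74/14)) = -548.45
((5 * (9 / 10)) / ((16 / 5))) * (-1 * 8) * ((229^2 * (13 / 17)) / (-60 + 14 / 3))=92033955 / 11288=8153.26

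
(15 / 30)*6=3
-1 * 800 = -800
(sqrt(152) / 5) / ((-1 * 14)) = -sqrt(38) / 35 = -0.18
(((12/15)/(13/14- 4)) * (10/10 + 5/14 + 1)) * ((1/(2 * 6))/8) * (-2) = 11/860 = 0.01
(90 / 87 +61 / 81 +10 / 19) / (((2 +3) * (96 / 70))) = 0.34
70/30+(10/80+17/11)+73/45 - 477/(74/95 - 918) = 265093793/43132320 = 6.15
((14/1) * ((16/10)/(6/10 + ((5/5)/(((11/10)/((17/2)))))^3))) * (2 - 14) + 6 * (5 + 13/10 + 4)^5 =53464829315041761/76865450000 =695563.86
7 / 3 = 2.33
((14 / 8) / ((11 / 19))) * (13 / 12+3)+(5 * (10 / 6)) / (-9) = 54253 / 4752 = 11.42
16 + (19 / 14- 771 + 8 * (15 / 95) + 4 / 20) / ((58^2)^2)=240814013201 / 15050939680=16.00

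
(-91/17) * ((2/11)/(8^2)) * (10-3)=-637/5984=-0.11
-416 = -416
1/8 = 0.12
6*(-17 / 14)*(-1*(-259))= -1887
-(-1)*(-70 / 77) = -10 / 11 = -0.91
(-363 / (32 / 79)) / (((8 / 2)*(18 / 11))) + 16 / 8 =-134.91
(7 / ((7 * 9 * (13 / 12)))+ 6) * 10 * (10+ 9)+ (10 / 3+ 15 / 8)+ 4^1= 364633 / 312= 1168.70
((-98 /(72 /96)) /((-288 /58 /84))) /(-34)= -9947 /153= -65.01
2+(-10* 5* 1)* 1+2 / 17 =-814 / 17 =-47.88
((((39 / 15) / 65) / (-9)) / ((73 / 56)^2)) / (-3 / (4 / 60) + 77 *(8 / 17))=53312 / 178654725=0.00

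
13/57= 0.23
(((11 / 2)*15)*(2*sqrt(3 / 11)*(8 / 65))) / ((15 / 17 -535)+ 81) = -408*sqrt(33) / 100139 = -0.02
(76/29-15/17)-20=-9003/493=-18.26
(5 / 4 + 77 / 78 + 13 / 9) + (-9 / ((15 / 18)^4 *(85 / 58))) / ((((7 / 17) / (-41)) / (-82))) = -1064397114367 / 10237500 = -103970.41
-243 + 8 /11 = -2665 /11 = -242.27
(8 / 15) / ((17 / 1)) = 8 / 255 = 0.03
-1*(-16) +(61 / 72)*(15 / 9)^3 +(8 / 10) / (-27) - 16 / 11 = 1971407 / 106920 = 18.44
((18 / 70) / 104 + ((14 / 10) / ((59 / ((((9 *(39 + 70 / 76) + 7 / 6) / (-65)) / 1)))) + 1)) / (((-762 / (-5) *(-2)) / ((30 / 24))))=-53303903 / 14924617344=-0.00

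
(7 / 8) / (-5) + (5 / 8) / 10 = -9 / 80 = -0.11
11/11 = 1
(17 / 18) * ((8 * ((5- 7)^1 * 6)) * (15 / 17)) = -80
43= 43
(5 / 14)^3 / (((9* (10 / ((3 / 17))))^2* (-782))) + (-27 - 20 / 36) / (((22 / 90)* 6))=-4613830529335 / 245574850752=-18.79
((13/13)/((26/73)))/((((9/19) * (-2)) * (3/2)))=-1387/702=-1.98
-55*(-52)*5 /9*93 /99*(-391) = -15757300 /27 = -583603.70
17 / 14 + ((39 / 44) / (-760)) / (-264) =25013211 / 20599040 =1.21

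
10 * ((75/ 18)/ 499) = 0.08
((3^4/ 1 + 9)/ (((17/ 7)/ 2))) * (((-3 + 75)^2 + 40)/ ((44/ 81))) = 133290360/ 187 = 712782.67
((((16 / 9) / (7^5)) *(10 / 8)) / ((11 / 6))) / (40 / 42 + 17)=40 / 9956947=0.00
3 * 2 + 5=11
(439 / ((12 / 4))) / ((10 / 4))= 878 / 15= 58.53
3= 3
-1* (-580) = 580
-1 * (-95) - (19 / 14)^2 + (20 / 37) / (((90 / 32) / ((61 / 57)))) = 347339263 / 3720276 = 93.36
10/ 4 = 2.50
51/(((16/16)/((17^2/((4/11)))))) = 162129/4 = 40532.25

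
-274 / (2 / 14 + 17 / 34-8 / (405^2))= -629199900 / 1476113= -426.25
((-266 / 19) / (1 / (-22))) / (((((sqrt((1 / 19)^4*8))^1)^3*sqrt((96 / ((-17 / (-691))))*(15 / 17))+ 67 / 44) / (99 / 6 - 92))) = -43849657093122177719466968 / 2871379923131515565401+ 13826261691212500992*sqrt(3455) / 2871379923131515565401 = -15271.00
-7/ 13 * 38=-266/ 13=-20.46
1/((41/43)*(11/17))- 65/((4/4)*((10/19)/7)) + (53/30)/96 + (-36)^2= 562595903/1298880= 433.14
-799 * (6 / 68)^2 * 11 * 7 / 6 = -10857 / 136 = -79.83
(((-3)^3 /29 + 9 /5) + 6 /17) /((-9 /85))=-1004 /87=-11.54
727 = 727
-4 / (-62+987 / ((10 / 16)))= -10 / 3793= -0.00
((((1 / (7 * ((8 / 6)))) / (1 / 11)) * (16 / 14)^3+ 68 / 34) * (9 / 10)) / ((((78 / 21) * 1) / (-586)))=-11900781 / 22295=-533.79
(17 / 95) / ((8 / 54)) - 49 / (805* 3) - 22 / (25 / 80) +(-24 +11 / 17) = -41260073 / 445740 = -92.57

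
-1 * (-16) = 16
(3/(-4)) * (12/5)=-9/5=-1.80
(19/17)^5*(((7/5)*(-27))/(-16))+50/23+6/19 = 328092797987/49638200720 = 6.61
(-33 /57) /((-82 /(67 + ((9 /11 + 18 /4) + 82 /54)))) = 43859 /84132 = 0.52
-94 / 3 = -31.33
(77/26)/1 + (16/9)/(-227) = 156895/53118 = 2.95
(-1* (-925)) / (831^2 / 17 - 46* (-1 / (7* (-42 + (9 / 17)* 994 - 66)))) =391316625 / 17184617132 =0.02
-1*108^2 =-11664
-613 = -613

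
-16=-16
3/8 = 0.38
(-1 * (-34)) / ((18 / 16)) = 272 / 9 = 30.22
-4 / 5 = -0.80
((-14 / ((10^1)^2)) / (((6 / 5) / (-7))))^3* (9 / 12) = 117649 / 288000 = 0.41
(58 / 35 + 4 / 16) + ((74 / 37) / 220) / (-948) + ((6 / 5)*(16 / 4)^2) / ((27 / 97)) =155229449 / 2189880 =70.88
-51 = -51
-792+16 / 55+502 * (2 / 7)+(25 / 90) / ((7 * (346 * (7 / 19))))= -10881033223 / 16784460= -648.28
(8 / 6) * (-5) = -20 / 3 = -6.67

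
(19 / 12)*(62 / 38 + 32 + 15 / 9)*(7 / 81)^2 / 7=3521 / 59049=0.06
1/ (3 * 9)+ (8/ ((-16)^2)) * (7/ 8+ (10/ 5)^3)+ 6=43645/ 6912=6.31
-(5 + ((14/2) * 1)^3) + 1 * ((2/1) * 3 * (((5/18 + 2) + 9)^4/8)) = 1649472817/139968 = 11784.64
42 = 42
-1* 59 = -59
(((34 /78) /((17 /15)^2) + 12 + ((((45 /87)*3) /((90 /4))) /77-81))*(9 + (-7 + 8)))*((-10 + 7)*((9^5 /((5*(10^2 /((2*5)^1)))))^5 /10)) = 729738279202854313516836716757 /1542165625000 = 473190601173498672.37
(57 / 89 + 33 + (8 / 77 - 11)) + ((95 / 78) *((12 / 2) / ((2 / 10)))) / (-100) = 7974877 / 356356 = 22.38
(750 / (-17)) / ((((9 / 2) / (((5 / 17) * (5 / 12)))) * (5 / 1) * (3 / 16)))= -10000 / 7803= -1.28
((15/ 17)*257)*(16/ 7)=61680/ 119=518.32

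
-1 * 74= -74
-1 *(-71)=71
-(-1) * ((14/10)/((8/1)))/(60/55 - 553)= -77/242840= -0.00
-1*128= -128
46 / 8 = 5.75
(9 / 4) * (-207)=-1863 / 4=-465.75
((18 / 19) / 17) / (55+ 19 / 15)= 135 / 136306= 0.00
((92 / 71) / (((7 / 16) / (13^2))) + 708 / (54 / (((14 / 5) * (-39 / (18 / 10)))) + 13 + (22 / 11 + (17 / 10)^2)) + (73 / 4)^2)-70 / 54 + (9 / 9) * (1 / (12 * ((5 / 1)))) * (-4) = 145128423625933 / 166072470480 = 873.89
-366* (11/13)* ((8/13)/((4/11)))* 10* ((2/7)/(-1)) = 1771440/1183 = 1497.41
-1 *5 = -5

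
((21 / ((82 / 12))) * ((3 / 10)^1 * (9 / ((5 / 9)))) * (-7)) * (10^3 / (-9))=476280 / 41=11616.59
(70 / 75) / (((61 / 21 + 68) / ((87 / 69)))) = 2842 / 171235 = 0.02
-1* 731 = -731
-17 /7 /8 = -17 /56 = -0.30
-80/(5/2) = -32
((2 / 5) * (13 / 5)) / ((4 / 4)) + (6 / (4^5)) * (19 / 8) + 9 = 1029521 / 102400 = 10.05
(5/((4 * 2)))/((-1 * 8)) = -5/64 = -0.08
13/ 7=1.86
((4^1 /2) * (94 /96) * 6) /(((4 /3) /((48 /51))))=141 /17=8.29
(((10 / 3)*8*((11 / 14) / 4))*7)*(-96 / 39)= -3520 / 39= -90.26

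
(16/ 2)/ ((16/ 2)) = 1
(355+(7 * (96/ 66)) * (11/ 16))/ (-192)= -181/ 96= -1.89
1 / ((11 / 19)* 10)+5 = 569 / 110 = 5.17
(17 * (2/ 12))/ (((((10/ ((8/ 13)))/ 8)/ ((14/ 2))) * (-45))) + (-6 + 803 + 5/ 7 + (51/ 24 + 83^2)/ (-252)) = 1513809929/ 1965600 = 770.15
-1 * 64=-64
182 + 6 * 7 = 224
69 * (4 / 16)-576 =-558.75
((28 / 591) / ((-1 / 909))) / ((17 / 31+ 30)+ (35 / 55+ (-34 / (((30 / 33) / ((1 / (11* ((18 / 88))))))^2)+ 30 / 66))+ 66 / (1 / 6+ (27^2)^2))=-1698219504065700 / 927187239908401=-1.83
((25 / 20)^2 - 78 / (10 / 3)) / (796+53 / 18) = -15723 / 575240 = -0.03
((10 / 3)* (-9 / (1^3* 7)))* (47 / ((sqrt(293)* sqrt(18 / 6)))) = -470* sqrt(879) / 2051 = -6.79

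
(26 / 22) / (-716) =-13 / 7876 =-0.00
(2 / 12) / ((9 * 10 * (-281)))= -0.00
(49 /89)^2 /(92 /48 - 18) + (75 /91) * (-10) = -1149186642 /139116523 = -8.26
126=126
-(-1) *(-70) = -70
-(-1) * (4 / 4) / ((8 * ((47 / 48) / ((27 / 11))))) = 162 / 517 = 0.31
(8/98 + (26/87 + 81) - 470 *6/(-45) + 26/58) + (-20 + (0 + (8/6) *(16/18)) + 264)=14950876/38367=389.68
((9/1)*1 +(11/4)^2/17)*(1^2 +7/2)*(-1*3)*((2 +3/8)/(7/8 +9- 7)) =-1317897/12512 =-105.33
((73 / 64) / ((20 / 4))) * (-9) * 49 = -100.60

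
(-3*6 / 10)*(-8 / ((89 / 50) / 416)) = 299520 / 89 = 3365.39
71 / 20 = 3.55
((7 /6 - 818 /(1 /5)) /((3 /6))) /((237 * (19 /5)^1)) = -122665 /13509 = -9.08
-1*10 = -10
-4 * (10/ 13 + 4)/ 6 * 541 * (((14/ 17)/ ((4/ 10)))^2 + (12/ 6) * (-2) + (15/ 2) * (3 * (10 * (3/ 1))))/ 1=-4363680032/ 3757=-1161479.91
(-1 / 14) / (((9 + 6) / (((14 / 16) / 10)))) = -1 / 2400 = -0.00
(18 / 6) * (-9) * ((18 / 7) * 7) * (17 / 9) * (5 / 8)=-2295 / 4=-573.75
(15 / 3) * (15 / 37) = 2.03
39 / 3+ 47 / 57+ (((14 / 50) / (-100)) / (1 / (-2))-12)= 130399 / 71250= 1.83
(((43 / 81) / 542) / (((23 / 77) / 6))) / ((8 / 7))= 0.02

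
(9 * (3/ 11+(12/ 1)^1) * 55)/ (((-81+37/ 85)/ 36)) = -4647375/ 1712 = -2714.59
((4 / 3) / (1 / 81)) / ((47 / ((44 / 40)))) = 594 / 235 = 2.53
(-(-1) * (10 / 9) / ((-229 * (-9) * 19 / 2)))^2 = 400 / 124207609761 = 0.00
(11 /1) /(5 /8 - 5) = -88 /35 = -2.51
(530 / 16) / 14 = 265 / 112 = 2.37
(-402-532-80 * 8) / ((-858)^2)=-787 / 368082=-0.00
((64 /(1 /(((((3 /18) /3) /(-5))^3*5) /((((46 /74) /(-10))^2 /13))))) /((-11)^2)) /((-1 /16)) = 9112064 /46662561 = 0.20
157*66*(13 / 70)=67353 / 35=1924.37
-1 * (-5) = 5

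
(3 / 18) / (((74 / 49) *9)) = 49 / 3996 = 0.01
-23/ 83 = -0.28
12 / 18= 2 / 3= 0.67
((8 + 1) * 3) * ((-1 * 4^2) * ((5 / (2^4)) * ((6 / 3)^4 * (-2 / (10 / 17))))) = 7344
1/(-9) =-1/9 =-0.11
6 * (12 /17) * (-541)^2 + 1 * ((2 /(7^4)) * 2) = 50596349900 /40817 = 1239590.12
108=108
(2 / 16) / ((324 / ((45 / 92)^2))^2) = 625 / 9169829888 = 0.00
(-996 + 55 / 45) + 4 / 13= -116353 / 117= -994.47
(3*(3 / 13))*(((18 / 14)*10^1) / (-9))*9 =-810 / 91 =-8.90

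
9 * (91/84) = 39/4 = 9.75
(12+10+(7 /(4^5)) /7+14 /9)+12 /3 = 253961 /9216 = 27.56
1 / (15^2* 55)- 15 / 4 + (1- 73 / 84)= -313493 / 86625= -3.62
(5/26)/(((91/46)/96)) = 11040/1183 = 9.33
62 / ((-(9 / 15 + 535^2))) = -155 / 715564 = -0.00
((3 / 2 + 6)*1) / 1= 15 / 2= 7.50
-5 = -5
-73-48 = -121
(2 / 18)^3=1 / 729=0.00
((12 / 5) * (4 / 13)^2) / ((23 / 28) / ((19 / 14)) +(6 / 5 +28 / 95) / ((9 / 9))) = 128 / 1183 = 0.11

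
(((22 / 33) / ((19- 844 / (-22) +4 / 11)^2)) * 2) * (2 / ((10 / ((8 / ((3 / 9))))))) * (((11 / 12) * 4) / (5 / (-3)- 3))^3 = -644204 / 691530875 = -0.00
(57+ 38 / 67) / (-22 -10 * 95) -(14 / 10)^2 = -3287501 / 1628100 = -2.02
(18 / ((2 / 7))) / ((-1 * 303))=-21 / 101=-0.21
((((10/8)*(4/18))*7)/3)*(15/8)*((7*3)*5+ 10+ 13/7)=142.01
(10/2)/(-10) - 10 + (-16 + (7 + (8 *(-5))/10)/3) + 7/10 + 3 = -109/5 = -21.80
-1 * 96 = -96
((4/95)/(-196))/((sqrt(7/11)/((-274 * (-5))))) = -274 * sqrt(77)/6517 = -0.37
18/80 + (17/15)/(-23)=97/552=0.18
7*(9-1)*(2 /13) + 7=203 /13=15.62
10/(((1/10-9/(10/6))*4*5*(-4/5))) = 25/212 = 0.12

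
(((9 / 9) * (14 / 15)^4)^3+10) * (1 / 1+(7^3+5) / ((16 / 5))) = 297237525436299347 / 259492675781250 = 1145.46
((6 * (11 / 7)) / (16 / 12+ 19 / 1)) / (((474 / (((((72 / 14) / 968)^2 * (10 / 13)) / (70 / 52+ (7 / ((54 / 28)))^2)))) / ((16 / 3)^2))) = 25194240 / 605490752048413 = 0.00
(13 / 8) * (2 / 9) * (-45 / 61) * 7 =-455 / 244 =-1.86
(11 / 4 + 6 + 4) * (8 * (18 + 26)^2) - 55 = 197417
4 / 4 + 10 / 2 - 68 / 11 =-2 / 11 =-0.18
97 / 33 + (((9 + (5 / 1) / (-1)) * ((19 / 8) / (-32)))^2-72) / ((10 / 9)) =-83508527 / 1351680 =-61.78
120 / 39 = 40 / 13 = 3.08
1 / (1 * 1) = 1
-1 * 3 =-3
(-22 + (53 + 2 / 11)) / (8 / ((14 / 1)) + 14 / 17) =40817 / 1826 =22.35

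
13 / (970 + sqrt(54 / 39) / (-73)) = 2847 * sqrt(26) / 65182729282 + 436791485 / 32591364641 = 0.01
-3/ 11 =-0.27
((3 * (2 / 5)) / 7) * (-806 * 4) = -19344 / 35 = -552.69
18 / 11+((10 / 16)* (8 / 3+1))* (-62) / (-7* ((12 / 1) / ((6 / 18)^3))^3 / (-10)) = 25713147569 / 15713647488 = 1.64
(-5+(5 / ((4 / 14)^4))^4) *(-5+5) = 0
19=19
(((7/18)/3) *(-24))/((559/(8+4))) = -112/1677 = -0.07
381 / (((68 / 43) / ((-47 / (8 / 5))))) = -3850005 / 544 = -7077.22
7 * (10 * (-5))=-350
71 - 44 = 27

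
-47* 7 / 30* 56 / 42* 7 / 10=-2303 / 225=-10.24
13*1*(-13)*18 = -3042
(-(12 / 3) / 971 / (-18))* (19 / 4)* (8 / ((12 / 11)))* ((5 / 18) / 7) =1045 / 3303342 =0.00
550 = 550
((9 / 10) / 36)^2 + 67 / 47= 107247 / 75200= 1.43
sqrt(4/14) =sqrt(14)/7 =0.53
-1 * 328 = -328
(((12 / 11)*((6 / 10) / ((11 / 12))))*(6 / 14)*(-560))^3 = -5032906.26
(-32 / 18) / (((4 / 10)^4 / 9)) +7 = -618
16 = 16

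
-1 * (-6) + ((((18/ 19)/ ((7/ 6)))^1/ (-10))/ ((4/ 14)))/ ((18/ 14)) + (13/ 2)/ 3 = 4529/ 570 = 7.95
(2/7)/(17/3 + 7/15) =15/322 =0.05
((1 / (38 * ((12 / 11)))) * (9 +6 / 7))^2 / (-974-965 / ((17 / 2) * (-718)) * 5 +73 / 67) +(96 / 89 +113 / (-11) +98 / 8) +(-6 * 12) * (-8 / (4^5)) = 1594103285681990009 / 440558853131147520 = 3.62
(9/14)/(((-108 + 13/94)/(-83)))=35109/70973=0.49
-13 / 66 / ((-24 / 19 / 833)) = 205751 / 1584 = 129.89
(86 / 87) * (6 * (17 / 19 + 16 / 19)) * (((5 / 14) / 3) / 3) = 4730 / 11571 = 0.41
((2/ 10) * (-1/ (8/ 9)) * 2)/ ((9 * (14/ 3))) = -3/ 280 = -0.01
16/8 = 2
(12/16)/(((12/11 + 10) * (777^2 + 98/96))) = 198/1767721501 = 0.00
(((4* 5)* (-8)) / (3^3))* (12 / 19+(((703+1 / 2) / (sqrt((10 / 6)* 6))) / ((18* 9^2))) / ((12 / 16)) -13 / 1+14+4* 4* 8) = -131360 / 171 -7504* sqrt(10) / 19683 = -769.39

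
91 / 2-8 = 75 / 2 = 37.50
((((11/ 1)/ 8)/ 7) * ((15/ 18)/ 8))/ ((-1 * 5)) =-11/ 2688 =-0.00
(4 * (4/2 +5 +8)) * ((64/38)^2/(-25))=-12288/1805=-6.81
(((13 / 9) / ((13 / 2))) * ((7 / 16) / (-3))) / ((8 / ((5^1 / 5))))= -7 / 1728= -0.00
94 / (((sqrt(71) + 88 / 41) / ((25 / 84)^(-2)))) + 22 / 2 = -1625758387 / 69754375 + 1114946784*sqrt(71) / 69754375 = 111.38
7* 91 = 637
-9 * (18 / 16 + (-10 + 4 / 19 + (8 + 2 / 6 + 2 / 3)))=-459 / 152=-3.02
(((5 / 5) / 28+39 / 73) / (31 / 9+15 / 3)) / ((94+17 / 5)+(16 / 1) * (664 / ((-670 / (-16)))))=390275 / 2030190736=0.00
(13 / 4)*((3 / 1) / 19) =39 / 76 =0.51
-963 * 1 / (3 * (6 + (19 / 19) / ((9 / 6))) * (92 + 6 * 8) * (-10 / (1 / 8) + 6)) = 963 / 207200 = 0.00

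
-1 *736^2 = -541696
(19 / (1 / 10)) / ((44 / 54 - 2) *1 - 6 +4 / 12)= -1026 / 37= -27.73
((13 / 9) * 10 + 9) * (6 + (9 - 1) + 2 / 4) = 6119 / 18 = 339.94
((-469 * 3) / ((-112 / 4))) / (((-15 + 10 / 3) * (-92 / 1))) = 603 / 12880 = 0.05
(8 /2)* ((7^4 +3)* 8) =76928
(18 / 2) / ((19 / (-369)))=-3321 / 19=-174.79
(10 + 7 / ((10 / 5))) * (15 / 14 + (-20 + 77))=21951 / 28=783.96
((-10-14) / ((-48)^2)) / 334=-1 / 32064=-0.00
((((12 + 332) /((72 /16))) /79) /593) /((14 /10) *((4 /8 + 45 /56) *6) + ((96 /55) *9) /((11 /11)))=30272 /494563779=0.00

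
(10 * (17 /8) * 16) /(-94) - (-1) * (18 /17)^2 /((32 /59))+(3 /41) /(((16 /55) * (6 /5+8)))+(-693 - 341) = -1035.52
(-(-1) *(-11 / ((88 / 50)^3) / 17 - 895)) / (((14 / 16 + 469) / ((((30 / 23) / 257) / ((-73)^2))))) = -589202925 / 324752148978796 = -0.00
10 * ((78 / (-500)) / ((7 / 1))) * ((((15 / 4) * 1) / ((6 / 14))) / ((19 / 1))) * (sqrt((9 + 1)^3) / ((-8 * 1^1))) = 39 * sqrt(10) / 304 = 0.41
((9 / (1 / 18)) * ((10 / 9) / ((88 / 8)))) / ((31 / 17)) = 3060 / 341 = 8.97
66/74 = 33/37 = 0.89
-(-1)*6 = 6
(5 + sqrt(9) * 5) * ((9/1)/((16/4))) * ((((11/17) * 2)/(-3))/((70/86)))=-2838/119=-23.85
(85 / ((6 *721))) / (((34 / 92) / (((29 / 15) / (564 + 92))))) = 667 / 4256784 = 0.00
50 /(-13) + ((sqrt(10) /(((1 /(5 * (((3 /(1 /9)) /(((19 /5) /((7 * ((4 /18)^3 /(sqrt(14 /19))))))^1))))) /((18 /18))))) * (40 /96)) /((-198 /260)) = -32500 * sqrt(665) /152361 - 50 /13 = -9.35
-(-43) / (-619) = -43 / 619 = -0.07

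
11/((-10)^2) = 11/100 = 0.11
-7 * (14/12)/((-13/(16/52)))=98/507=0.19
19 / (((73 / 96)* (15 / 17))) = 10336 / 365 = 28.32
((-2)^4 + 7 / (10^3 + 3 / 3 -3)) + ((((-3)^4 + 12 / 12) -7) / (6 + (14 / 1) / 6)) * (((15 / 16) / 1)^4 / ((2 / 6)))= 1205539425 / 32702464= 36.86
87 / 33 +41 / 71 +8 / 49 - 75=-2740937 / 38269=-71.62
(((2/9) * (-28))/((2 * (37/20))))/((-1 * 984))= 70/40959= 0.00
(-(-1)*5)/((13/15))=75/13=5.77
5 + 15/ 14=85/ 14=6.07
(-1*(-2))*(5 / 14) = 5 / 7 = 0.71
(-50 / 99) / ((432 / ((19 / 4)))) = -475 / 85536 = -0.01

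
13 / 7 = 1.86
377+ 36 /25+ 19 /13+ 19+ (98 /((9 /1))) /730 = 85178636 /213525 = 398.92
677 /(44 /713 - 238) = -2.85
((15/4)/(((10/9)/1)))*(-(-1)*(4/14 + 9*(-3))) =-5049/56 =-90.16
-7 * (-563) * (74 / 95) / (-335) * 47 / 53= -13706798 / 1686725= -8.13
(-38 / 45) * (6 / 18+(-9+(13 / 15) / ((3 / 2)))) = 13832 / 2025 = 6.83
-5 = -5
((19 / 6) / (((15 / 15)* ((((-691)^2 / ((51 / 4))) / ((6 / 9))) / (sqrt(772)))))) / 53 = 323* sqrt(193) / 151838958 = 0.00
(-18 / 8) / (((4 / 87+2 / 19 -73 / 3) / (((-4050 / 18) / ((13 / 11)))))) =-36820575 / 2078596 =-17.71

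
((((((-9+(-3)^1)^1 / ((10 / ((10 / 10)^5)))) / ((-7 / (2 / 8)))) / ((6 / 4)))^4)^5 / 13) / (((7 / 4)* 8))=1 / 1384944197289026659202575683593750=0.00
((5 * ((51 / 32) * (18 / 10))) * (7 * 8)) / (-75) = -1071 / 100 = -10.71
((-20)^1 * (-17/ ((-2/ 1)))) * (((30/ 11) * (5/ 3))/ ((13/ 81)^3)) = -4517248500/ 24167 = -186918.05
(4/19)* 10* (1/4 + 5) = 210/19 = 11.05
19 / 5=3.80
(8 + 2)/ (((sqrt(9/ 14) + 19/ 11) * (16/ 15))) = 21945/ 3172 - 5445 * sqrt(14)/ 6344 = 3.71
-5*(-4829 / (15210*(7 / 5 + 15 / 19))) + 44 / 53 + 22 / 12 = 113635247 / 33535008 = 3.39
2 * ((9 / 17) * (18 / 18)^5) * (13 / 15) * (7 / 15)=182 / 425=0.43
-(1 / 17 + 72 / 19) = -1243 / 323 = -3.85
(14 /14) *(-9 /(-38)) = 9 /38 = 0.24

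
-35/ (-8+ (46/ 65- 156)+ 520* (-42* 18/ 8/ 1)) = 2275/ 3204714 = 0.00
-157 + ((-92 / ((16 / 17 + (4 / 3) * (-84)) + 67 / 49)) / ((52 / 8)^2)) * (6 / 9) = -7272586339 / 46326111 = -156.99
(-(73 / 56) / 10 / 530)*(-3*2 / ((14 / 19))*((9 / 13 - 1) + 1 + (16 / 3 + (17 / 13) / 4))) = 1374517 / 108035200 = 0.01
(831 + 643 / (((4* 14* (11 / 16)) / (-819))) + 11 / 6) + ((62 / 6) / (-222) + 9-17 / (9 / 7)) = -47068814 / 3663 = -12849.80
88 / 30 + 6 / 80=361 / 120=3.01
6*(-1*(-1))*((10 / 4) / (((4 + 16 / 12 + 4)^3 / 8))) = 405 / 2744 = 0.15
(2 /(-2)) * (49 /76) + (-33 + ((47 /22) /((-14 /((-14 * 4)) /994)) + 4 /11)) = 7073313 /836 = 8460.90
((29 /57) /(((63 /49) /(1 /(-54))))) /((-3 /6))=203 /13851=0.01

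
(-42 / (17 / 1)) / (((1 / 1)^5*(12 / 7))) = -49 / 34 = -1.44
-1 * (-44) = 44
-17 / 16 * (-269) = 4573 / 16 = 285.81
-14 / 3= -4.67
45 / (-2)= -22.50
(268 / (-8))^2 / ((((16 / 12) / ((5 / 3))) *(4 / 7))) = 157115 / 64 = 2454.92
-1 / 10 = -0.10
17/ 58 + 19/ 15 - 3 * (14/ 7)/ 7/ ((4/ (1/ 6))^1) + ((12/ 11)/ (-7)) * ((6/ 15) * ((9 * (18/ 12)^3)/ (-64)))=3330511/ 2143680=1.55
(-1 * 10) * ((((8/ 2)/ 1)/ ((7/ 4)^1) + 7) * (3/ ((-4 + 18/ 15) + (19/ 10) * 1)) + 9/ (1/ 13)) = -18070/ 21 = -860.48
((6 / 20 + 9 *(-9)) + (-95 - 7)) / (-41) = 1827 / 410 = 4.46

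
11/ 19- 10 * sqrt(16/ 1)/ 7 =-683/ 133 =-5.14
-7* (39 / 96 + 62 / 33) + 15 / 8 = -14911 / 1056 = -14.12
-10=-10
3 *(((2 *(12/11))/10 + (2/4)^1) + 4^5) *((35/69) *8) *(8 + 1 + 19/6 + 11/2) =55758332/253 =220388.66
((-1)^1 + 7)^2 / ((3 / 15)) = 180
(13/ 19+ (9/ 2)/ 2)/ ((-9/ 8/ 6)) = -892/ 57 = -15.65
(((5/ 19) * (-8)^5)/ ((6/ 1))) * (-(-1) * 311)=-25477120/ 57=-446967.02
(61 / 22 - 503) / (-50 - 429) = 1.04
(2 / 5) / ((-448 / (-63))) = 9 / 160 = 0.06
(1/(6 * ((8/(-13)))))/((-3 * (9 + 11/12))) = 13/1428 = 0.01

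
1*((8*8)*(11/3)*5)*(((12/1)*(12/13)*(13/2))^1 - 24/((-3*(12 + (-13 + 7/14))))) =197120/3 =65706.67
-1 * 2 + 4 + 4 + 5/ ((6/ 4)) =28/ 3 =9.33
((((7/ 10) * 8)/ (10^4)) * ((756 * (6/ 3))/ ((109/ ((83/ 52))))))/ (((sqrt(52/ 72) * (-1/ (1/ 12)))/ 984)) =-1.20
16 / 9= 1.78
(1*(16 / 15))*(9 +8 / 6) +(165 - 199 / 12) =28699 / 180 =159.44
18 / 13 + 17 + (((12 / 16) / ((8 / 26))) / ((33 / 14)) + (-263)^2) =79151551 / 1144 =69188.42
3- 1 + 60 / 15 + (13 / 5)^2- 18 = -131 / 25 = -5.24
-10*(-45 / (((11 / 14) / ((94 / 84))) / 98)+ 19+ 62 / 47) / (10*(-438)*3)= -3236725 / 679338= -4.76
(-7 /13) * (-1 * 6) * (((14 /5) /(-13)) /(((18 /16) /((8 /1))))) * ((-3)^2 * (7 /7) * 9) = -400.81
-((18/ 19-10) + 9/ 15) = 803/ 95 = 8.45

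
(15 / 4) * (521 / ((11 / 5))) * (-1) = -39075 / 44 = -888.07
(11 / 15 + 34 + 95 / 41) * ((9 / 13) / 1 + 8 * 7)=16793282 / 7995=2100.47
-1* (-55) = 55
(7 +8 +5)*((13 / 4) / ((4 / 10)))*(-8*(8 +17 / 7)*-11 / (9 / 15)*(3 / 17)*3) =131584.03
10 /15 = 2 /3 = 0.67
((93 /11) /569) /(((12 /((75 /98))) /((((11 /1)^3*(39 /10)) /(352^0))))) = 2194335 /446096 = 4.92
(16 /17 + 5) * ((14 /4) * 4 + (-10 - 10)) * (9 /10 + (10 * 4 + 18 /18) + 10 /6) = -132007 /85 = -1553.02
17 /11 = 1.55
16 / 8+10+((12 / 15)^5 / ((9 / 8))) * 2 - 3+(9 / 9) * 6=438259 / 28125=15.58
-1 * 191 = -191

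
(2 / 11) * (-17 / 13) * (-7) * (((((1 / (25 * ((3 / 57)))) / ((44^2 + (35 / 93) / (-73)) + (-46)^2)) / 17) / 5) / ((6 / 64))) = 19262656 / 491723249875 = 0.00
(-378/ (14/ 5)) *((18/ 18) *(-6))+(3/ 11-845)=-382/ 11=-34.73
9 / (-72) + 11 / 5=83 / 40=2.08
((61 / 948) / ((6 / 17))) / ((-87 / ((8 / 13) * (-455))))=36295 / 61857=0.59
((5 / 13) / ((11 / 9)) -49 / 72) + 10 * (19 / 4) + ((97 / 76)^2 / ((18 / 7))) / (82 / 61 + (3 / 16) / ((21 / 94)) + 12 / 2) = 4905501380501 / 103904709480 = 47.21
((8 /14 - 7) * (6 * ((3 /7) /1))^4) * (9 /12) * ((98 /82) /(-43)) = 5.86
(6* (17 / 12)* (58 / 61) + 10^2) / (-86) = -6593 / 5246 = -1.26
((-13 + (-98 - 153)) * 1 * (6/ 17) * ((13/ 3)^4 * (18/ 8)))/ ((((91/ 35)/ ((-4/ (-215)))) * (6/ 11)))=-2126696/ 2193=-969.77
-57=-57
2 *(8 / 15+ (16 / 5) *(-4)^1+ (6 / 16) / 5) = -1463 / 60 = -24.38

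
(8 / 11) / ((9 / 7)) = 56 / 99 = 0.57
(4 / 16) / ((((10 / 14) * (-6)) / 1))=-7 / 120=-0.06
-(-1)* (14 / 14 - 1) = 0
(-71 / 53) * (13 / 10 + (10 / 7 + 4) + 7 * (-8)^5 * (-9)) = -10260021921 / 3710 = -2765504.56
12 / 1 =12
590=590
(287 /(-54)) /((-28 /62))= 1271 /108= 11.77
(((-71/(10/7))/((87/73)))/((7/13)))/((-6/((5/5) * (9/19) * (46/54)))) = 1549717/297540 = 5.21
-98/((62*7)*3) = -7/93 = -0.08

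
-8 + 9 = 1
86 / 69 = 1.25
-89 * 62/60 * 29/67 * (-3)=80011/670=119.42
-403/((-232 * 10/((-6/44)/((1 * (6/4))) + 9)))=19747/12760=1.55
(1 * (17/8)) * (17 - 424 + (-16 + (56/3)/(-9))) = -195109/216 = -903.28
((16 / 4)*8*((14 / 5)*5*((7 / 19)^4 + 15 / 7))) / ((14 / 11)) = 694010944 / 912247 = 760.77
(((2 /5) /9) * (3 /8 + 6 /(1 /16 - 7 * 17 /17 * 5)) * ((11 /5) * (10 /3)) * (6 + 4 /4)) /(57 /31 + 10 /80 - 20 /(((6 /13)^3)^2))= -662904 /2954893565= -0.00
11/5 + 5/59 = 674/295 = 2.28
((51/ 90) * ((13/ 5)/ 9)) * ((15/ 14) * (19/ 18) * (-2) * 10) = -3.70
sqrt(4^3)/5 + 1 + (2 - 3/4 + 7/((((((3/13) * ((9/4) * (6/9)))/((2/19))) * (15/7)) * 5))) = 207697/51300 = 4.05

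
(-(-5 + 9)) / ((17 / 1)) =-4 / 17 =-0.24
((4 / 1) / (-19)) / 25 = -4 / 475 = -0.01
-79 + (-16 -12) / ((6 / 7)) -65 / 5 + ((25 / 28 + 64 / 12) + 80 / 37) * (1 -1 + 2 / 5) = -942589 / 7770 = -121.31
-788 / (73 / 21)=-16548 / 73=-226.68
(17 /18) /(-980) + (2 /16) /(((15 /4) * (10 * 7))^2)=-101 /105000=-0.00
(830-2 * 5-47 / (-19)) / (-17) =-15627 / 323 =-48.38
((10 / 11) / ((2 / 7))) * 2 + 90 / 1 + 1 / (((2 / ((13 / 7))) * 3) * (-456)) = 20300977 / 210672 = 96.36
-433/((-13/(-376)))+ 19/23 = -12522.87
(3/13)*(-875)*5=-13125/13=-1009.62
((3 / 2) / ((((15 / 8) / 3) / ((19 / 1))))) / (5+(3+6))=114 / 35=3.26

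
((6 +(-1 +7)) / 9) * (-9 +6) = -4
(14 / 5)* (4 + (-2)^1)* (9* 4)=1008 / 5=201.60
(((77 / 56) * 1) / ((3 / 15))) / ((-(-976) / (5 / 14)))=275 / 109312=0.00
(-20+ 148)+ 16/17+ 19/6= 13475/102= 132.11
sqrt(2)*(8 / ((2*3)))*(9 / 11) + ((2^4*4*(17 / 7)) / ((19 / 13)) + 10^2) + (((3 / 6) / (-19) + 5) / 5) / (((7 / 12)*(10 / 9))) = 12*sqrt(2) / 11 + 691203 / 3325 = 209.42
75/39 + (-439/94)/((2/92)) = -130086/611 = -212.91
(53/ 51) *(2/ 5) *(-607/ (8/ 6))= -32171/ 170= -189.24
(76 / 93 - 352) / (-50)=3266 / 465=7.02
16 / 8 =2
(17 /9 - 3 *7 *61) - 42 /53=-610514 /477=-1279.90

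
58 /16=29 /8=3.62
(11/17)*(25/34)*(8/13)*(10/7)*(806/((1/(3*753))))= 761561.05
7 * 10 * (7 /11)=490 /11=44.55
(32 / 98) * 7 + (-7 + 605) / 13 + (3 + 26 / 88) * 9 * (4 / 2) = 16571 / 154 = 107.60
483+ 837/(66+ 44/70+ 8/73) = 84497763/170516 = 495.54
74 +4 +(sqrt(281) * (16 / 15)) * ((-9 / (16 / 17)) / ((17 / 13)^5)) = 78-1113879 * sqrt(281) / 417605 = 33.29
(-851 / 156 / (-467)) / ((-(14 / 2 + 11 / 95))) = -80845 / 49247952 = -0.00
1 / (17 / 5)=5 / 17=0.29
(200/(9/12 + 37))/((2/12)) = 4800/151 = 31.79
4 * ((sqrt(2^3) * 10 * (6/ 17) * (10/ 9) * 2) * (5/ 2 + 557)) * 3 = 148941.64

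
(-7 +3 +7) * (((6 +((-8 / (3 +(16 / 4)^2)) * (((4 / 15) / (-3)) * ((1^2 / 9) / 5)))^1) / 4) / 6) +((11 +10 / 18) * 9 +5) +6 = 17813941 / 153900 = 115.75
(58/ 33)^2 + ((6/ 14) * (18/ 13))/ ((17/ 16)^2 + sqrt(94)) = 131072 * sqrt(94)/ 20481279 + 22912628468/ 7434704277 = 3.14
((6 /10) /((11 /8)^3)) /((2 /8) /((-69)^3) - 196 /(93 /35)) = -62569138176 /19996693445905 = -0.00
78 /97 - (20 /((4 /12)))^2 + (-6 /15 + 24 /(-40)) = -349219 /97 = -3600.20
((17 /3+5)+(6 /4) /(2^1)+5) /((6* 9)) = 197 /648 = 0.30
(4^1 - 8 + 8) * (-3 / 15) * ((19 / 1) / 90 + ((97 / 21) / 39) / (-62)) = -106228 / 634725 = -0.17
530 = 530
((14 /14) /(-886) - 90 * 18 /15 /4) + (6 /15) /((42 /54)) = -26.49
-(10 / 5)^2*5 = -20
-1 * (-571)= 571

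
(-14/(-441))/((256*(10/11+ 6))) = 11/612864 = 0.00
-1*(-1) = 1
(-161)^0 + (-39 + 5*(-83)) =-453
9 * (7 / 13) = 63 / 13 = 4.85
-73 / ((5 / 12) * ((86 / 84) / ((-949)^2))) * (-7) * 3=695833151832 / 215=3236433264.33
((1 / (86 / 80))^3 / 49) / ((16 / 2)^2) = 1000 / 3895843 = 0.00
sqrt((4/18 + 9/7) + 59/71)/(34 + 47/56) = 8 *sqrt(5199614)/415563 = 0.04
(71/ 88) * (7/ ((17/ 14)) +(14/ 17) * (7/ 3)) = 3479/ 561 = 6.20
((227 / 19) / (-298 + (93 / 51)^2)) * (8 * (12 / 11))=-2099296 / 5932883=-0.35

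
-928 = -928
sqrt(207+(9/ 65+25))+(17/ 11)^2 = 289/ 121+sqrt(980785)/ 65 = 17.62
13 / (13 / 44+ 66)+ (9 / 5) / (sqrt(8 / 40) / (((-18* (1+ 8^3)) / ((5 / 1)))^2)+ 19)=11132953730241203122612 / 38280104636330586471035-767400804* sqrt(5) / 2624621504033636371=0.29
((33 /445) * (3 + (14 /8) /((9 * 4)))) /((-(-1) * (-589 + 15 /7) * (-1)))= 33803 /87746880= 0.00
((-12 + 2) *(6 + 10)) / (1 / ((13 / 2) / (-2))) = 520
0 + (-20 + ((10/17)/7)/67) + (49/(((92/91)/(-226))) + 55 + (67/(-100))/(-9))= -1802010284057/165041100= -10918.55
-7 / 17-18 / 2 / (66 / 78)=-2066 / 187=-11.05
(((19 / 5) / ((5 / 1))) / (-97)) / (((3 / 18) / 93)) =-10602 / 2425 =-4.37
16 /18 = 8 /9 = 0.89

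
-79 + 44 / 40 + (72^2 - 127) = 49791 / 10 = 4979.10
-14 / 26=-7 / 13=-0.54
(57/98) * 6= 171/49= 3.49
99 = 99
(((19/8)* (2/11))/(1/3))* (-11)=-14.25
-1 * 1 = -1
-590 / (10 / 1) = -59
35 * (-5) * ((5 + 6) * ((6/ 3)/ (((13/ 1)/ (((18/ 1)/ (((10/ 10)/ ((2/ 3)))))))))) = -46200/ 13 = -3553.85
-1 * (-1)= 1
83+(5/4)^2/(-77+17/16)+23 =25753/243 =105.98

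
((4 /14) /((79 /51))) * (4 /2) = 204 /553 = 0.37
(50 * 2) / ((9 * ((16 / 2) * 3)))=0.46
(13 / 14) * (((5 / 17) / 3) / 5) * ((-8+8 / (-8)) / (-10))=39 / 2380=0.02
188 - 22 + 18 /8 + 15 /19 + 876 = 1045.04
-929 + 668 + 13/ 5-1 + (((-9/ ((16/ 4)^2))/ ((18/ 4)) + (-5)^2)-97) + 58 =-10941/ 40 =-273.52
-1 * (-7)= 7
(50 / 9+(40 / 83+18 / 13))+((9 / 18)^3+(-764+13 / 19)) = -1115569003 / 1476072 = -755.77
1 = 1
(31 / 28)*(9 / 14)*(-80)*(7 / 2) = -1395 / 7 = -199.29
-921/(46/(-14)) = 280.30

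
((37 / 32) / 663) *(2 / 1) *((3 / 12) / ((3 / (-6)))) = -37 / 21216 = -0.00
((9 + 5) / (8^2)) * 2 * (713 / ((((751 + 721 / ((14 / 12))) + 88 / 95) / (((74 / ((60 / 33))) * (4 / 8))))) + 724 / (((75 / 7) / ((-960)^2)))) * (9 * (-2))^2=6127177926430953 / 694096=8827565533.34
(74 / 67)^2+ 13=63833 / 4489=14.22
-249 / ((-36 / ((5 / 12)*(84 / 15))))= 581 / 36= 16.14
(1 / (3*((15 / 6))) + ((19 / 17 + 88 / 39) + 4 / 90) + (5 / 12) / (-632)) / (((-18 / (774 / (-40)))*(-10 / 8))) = -3839038667 / 1257048000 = -3.05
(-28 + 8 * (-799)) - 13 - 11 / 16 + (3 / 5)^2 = -2573331 / 400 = -6433.33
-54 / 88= -27 / 44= -0.61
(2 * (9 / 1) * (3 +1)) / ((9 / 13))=104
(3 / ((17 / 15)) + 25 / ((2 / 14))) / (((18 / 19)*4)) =14345 / 306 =46.88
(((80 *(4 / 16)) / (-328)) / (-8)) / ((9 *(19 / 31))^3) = 148955 / 3280138416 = 0.00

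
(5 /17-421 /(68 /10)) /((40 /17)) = -419 /16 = -26.19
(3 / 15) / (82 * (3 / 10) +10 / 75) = 0.01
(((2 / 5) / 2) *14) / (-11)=-14 / 55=-0.25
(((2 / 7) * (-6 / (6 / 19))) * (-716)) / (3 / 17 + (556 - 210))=462536 / 41195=11.23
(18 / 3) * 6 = 36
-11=-11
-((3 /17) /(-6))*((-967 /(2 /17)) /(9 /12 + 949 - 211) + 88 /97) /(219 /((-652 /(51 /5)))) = 954895076 /10884849471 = 0.09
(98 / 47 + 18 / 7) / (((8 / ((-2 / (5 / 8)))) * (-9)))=3064 / 14805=0.21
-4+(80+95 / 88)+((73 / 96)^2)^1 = 7872635 / 101376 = 77.66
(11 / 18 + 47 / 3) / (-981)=-293 / 17658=-0.02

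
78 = 78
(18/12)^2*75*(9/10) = 1215/8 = 151.88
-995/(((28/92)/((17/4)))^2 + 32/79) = -12017211005/4954128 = -2425.70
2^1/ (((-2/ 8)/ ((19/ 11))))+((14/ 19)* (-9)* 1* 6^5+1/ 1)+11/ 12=-129360281/ 2508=-51579.06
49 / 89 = 0.55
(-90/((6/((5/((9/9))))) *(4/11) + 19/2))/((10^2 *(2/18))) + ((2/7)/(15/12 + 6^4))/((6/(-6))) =-32372537/39701039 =-0.82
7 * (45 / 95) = 63 / 19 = 3.32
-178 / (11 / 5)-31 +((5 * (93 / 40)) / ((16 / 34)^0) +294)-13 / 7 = 118185 / 616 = 191.86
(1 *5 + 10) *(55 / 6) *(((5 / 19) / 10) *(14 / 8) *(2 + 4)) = 5775 / 152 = 37.99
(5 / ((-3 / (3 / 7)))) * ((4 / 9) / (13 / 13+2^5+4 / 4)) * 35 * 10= -500 / 153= -3.27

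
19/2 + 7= 33/2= 16.50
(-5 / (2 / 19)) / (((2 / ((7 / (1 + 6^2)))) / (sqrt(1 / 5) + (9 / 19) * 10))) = -1575 / 74-133 * sqrt(5) / 148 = -23.29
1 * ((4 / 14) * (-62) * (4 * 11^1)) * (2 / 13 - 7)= 485584 / 91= 5336.09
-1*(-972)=972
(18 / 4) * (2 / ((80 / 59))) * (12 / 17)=1593 / 340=4.69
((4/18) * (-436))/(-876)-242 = -476764/1971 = -241.89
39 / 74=0.53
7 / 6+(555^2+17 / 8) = 308028.29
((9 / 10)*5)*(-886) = -3987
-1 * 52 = -52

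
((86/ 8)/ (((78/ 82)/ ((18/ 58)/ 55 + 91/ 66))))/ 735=23357987/ 1097296200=0.02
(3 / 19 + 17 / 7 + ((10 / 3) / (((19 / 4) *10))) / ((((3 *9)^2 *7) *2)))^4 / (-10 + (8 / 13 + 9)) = -832926862338958283546000 / 7158164853324656926881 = -116.36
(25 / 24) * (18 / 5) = 3.75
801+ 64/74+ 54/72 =118787/148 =802.61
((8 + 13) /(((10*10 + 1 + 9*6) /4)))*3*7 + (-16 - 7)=-11.62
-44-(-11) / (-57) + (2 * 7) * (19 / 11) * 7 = 78425 / 627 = 125.08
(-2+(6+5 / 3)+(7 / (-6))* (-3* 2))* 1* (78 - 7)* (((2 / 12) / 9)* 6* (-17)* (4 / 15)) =-183464 / 405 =-453.00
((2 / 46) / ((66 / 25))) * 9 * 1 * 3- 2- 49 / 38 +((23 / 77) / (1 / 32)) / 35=-3028743 / 1177715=-2.57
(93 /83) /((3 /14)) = 434 /83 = 5.23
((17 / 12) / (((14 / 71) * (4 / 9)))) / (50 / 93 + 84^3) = 336753 / 12347220928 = 0.00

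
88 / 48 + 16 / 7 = 173 / 42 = 4.12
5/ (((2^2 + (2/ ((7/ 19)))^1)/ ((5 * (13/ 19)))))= 2275/ 1254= 1.81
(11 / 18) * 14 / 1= 8.56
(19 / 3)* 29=551 / 3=183.67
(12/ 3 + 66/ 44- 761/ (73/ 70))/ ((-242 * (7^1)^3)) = 105737/ 12118876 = 0.01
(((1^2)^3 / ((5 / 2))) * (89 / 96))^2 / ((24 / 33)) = 0.19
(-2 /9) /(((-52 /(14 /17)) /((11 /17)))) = 77 /33813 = 0.00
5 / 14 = 0.36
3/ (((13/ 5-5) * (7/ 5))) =-25/ 28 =-0.89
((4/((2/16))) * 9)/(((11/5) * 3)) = 480/11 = 43.64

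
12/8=3/2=1.50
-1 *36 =-36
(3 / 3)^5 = 1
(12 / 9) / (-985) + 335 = 989921 / 2955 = 335.00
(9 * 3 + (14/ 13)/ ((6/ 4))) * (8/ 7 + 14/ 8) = 80.18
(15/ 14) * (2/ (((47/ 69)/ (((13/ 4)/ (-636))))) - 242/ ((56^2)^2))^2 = 508301328321570375/ 2100485633466523713536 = 0.00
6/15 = 2/5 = 0.40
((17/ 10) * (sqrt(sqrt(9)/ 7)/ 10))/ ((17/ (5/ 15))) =sqrt(21)/ 2100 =0.00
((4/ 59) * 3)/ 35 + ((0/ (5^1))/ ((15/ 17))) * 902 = 12/ 2065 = 0.01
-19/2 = -9.50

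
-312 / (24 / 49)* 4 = -2548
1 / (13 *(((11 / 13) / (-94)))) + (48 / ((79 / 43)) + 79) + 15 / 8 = 684467 / 6952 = 98.46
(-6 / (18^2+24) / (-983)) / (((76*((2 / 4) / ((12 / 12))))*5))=1 / 10832660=0.00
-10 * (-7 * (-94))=-6580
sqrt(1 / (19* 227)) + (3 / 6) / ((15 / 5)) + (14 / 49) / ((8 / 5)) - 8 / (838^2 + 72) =sqrt(4313) / 4313 + 5091623 / 14748636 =0.36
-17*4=-68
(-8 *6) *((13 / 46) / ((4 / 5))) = -390 / 23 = -16.96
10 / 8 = 5 / 4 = 1.25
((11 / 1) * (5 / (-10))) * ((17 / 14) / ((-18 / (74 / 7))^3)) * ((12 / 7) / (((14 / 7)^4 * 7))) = 9472111 / 457419312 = 0.02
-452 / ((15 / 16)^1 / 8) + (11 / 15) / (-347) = -20076043 / 5205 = -3857.07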